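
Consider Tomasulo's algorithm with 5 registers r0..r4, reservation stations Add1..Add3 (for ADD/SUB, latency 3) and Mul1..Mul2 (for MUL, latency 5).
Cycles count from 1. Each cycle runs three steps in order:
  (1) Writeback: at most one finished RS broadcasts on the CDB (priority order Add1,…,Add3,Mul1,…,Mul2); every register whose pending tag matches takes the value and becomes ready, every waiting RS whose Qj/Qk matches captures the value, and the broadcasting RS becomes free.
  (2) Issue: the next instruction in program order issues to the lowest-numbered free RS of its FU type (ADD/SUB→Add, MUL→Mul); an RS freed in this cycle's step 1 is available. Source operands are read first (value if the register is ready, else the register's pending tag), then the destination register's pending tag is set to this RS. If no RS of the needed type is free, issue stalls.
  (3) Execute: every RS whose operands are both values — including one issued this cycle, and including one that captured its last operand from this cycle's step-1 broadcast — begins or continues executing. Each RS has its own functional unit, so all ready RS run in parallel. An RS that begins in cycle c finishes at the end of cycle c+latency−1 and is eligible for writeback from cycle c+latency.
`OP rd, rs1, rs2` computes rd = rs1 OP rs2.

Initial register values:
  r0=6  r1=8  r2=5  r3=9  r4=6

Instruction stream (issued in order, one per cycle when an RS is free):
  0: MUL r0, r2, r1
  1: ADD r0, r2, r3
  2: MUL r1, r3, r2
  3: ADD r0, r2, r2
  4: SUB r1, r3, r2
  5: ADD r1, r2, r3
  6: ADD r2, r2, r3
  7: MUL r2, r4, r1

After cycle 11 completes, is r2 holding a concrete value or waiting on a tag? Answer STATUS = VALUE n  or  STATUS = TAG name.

STATUS = TAG Mul1

cycle 1: issue MUL r0<-Mul1 // r0:Mul1,r1:8,r2:5,r3:9,r4:6
cycle 2: issue ADD r0<-Add1 // r0:Add1,r1:8,r2:5,r3:9,r4:6
cycle 3: issue MUL r1<-Mul2 // r0:Add1,r1:Mul2,r2:5,r3:9,r4:6
cycle 4: issue ADD r0<-Add2 // r0:Add2,r1:Mul2,r2:5,r3:9,r4:6
cycle 5: CDB Add1=14; issue SUB r1<-Add1 // r0:Add2,r1:Add1,r2:5,r3:9,r4:6
cycle 6: CDB Mul1=40; issue ADD r1<-Add3 // r0:Add2,r1:Add3,r2:5,r3:9,r4:6
cycle 7: CDB Add2=10; issue ADD r2<-Add2 // r0:10,r1:Add3,r2:Add2,r3:9,r4:6
cycle 8: CDB Add1=4; issue MUL r2<-Mul1 // r0:10,r1:Add3,r2:Mul1,r3:9,r4:6
cycle 9: CDB Add3=14 // r0:10,r1:14,r2:Mul1,r3:9,r4:6
cycle 10: CDB Add2=14 // r0:10,r1:14,r2:Mul1,r3:9,r4:6
cycle 11: CDB Mul2=45 // r0:10,r1:14,r2:Mul1,r3:9,r4:6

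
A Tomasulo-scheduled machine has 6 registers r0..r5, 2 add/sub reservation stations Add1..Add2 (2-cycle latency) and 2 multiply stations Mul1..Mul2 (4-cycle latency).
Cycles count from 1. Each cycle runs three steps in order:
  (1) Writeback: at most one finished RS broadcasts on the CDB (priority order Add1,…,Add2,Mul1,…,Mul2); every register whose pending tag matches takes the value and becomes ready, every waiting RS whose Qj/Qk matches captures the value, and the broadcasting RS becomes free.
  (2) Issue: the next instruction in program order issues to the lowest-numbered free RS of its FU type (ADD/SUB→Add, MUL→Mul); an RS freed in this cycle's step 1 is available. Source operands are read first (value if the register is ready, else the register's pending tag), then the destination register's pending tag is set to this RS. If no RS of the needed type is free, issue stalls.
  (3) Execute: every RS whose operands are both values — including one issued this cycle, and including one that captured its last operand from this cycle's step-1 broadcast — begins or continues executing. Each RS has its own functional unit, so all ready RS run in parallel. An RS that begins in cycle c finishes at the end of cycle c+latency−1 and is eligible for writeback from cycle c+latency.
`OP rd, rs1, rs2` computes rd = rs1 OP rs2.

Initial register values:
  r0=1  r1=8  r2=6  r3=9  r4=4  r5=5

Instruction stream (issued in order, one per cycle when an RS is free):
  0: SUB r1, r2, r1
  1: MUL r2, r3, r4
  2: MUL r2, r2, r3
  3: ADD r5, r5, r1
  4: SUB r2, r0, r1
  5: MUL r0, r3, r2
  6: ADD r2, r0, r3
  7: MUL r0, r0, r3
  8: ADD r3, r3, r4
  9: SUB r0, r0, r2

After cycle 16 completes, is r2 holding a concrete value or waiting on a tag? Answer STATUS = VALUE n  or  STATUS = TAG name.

c1: issue SUB r1<-Add1 | r0:1,r1:Add1,r2:6,r3:9,r4:4,r5:5
c2: issue MUL r2<-Mul1 | r0:1,r1:Add1,r2:Mul1,r3:9,r4:4,r5:5
c3: CDB Add1=-2; issue MUL r2<-Mul2 | r0:1,r1:-2,r2:Mul2,r3:9,r4:4,r5:5
c4: issue ADD r5<-Add1 | r0:1,r1:-2,r2:Mul2,r3:9,r4:4,r5:Add1
c5: issue SUB r2<-Add2 | r0:1,r1:-2,r2:Add2,r3:9,r4:4,r5:Add1
c6: CDB Add1=3; stall | r0:1,r1:-2,r2:Add2,r3:9,r4:4,r5:3
c7: CDB Add2=3; stall | r0:1,r1:-2,r2:3,r3:9,r4:4,r5:3
c8: CDB Mul1=36; issue MUL r0<-Mul1 | r0:Mul1,r1:-2,r2:3,r3:9,r4:4,r5:3
c9: issue ADD r2<-Add1 | r0:Mul1,r1:-2,r2:Add1,r3:9,r4:4,r5:3
c10: stall | r0:Mul1,r1:-2,r2:Add1,r3:9,r4:4,r5:3
c11: stall | r0:Mul1,r1:-2,r2:Add1,r3:9,r4:4,r5:3
c12: CDB Mul1=27; issue MUL r0<-Mul1 | r0:Mul1,r1:-2,r2:Add1,r3:9,r4:4,r5:3
c13: CDB Mul2=324; issue ADD r3<-Add2 | r0:Mul1,r1:-2,r2:Add1,r3:Add2,r4:4,r5:3
c14: CDB Add1=36; issue SUB r0<-Add1 | r0:Add1,r1:-2,r2:36,r3:Add2,r4:4,r5:3
c15: CDB Add2=13 | r0:Add1,r1:-2,r2:36,r3:13,r4:4,r5:3
c16: CDB Mul1=243 | r0:Add1,r1:-2,r2:36,r3:13,r4:4,r5:3

STATUS = VALUE 36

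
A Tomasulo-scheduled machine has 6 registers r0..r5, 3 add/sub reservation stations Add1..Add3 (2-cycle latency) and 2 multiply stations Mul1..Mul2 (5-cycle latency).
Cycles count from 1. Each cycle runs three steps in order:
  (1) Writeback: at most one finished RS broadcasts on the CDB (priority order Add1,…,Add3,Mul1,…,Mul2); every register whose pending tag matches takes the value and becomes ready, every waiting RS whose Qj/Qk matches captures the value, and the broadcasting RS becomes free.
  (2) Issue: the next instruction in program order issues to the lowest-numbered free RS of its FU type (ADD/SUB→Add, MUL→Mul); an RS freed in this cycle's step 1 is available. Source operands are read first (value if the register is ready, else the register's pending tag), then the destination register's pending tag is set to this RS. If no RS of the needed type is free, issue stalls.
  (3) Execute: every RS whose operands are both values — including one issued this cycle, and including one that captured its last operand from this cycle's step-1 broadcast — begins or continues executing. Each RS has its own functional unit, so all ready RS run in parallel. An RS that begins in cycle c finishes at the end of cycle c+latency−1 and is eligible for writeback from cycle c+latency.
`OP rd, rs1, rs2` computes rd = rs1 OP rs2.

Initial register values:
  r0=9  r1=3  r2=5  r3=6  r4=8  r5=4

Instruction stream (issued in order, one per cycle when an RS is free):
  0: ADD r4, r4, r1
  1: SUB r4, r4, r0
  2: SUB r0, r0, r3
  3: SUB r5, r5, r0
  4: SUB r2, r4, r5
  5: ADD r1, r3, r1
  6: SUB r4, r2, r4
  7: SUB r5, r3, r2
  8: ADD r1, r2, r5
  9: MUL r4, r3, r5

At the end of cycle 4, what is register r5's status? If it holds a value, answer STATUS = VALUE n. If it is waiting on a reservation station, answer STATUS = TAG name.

STATUS = TAG Add3

c1: issue ADD r4<-Add1 | r0:9,r1:3,r2:5,r3:6,r4:Add1,r5:4
c2: issue SUB r4<-Add2 | r0:9,r1:3,r2:5,r3:6,r4:Add2,r5:4
c3: CDB Add1=11; issue SUB r0<-Add1 | r0:Add1,r1:3,r2:5,r3:6,r4:Add2,r5:4
c4: issue SUB r5<-Add3 | r0:Add1,r1:3,r2:5,r3:6,r4:Add2,r5:Add3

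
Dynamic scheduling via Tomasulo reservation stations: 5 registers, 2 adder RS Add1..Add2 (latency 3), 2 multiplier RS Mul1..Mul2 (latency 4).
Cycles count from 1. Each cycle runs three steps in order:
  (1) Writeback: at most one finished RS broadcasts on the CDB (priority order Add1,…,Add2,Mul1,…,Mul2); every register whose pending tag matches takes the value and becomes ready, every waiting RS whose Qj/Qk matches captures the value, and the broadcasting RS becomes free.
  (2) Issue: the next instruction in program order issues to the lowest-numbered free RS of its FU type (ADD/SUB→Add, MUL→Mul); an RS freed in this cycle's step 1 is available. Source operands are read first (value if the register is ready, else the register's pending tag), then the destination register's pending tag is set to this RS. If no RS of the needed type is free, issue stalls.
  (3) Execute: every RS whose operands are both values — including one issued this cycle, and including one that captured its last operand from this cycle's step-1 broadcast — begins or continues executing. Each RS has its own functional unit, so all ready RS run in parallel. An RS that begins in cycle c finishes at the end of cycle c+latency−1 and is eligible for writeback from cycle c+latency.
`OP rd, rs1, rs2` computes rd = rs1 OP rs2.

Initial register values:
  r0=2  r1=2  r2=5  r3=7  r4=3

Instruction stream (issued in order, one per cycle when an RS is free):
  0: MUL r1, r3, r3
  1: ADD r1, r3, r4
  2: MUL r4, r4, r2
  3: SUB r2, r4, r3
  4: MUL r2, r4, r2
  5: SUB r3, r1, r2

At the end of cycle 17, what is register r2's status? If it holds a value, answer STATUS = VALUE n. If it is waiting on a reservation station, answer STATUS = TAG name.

STATUS = VALUE 120

  c1: issue MUL r1<-Mul1  regs: r0:2,r1:Mul1,r2:5,r3:7,r4:3
  c2: issue ADD r1<-Add1  regs: r0:2,r1:Add1,r2:5,r3:7,r4:3
  c3: issue MUL r4<-Mul2  regs: r0:2,r1:Add1,r2:5,r3:7,r4:Mul2
  c4: issue SUB r2<-Add2  regs: r0:2,r1:Add1,r2:Add2,r3:7,r4:Mul2
  c5: CDB Add1=10; stall  regs: r0:2,r1:10,r2:Add2,r3:7,r4:Mul2
  c6: CDB Mul1=49; issue MUL r2<-Mul1  regs: r0:2,r1:10,r2:Mul1,r3:7,r4:Mul2
  c7: CDB Mul2=15; issue SUB r3<-Add1  regs: r0:2,r1:10,r2:Mul1,r3:Add1,r4:15
  c8: -  regs: r0:2,r1:10,r2:Mul1,r3:Add1,r4:15
  c9: -  regs: r0:2,r1:10,r2:Mul1,r3:Add1,r4:15
  c10: CDB Add2=8  regs: r0:2,r1:10,r2:Mul1,r3:Add1,r4:15
  c11: -  regs: r0:2,r1:10,r2:Mul1,r3:Add1,r4:15
  c12: -  regs: r0:2,r1:10,r2:Mul1,r3:Add1,r4:15
  c13: -  regs: r0:2,r1:10,r2:Mul1,r3:Add1,r4:15
  c14: CDB Mul1=120  regs: r0:2,r1:10,r2:120,r3:Add1,r4:15
  c15: -  regs: r0:2,r1:10,r2:120,r3:Add1,r4:15
  c16: -  regs: r0:2,r1:10,r2:120,r3:Add1,r4:15
  c17: CDB Add1=-110  regs: r0:2,r1:10,r2:120,r3:-110,r4:15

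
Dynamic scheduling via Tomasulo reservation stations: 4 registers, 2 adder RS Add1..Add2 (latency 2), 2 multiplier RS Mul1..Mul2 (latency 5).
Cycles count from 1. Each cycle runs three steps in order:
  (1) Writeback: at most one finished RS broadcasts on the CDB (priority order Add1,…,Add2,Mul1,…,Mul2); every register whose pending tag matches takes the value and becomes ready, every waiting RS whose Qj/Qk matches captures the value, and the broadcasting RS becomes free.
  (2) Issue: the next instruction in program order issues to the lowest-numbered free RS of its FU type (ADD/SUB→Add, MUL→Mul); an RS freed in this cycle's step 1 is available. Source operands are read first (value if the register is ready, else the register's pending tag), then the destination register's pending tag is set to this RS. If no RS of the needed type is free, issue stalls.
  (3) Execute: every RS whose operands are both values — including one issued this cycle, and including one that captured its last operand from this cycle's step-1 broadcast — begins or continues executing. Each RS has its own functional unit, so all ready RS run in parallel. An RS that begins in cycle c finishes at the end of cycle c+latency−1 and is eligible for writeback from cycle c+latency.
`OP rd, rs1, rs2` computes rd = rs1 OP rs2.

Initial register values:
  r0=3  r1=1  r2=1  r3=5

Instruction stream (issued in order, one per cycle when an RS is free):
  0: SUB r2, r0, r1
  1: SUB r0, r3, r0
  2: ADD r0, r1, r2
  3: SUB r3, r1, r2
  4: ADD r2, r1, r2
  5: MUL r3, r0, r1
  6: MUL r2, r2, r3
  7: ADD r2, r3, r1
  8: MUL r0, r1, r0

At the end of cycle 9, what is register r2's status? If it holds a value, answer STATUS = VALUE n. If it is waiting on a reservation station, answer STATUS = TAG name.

cycle 1: issue SUB r2<-Add1 // r0:3,r1:1,r2:Add1,r3:5
cycle 2: issue SUB r0<-Add2 // r0:Add2,r1:1,r2:Add1,r3:5
cycle 3: CDB Add1=2; issue ADD r0<-Add1 // r0:Add1,r1:1,r2:2,r3:5
cycle 4: CDB Add2=2; issue SUB r3<-Add2 // r0:Add1,r1:1,r2:2,r3:Add2
cycle 5: CDB Add1=3; issue ADD r2<-Add1 // r0:3,r1:1,r2:Add1,r3:Add2
cycle 6: CDB Add2=-1; issue MUL r3<-Mul1 // r0:3,r1:1,r2:Add1,r3:Mul1
cycle 7: CDB Add1=3; issue MUL r2<-Mul2 // r0:3,r1:1,r2:Mul2,r3:Mul1
cycle 8: issue ADD r2<-Add1 // r0:3,r1:1,r2:Add1,r3:Mul1
cycle 9: stall // r0:3,r1:1,r2:Add1,r3:Mul1

STATUS = TAG Add1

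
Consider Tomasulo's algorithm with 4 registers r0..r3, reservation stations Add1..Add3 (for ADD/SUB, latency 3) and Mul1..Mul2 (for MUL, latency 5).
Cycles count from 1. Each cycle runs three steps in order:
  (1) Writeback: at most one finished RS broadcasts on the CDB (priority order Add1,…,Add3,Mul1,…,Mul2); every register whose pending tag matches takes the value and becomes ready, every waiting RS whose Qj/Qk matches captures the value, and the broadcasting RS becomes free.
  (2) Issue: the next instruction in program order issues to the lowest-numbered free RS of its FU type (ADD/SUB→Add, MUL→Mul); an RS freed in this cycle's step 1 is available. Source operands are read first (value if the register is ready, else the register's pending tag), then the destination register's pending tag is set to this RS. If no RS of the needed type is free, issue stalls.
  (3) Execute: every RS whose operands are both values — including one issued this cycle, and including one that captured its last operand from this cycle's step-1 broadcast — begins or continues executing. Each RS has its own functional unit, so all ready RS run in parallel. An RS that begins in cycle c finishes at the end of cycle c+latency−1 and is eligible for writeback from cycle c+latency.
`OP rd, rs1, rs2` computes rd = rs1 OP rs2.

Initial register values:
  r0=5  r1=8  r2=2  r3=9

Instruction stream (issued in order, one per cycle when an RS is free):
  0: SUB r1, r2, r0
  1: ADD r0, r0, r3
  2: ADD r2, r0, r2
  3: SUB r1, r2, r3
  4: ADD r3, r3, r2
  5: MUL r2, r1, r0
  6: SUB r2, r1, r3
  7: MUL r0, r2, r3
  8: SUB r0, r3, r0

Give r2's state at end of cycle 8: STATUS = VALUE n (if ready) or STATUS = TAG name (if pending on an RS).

STATUS = TAG Add3

cycle 1: issue SUB r1<-Add1 // r0:5,r1:Add1,r2:2,r3:9
cycle 2: issue ADD r0<-Add2 // r0:Add2,r1:Add1,r2:2,r3:9
cycle 3: issue ADD r2<-Add3 // r0:Add2,r1:Add1,r2:Add3,r3:9
cycle 4: CDB Add1=-3; issue SUB r1<-Add1 // r0:Add2,r1:Add1,r2:Add3,r3:9
cycle 5: CDB Add2=14; issue ADD r3<-Add2 // r0:14,r1:Add1,r2:Add3,r3:Add2
cycle 6: issue MUL r2<-Mul1 // r0:14,r1:Add1,r2:Mul1,r3:Add2
cycle 7: stall // r0:14,r1:Add1,r2:Mul1,r3:Add2
cycle 8: CDB Add3=16; issue SUB r2<-Add3 // r0:14,r1:Add1,r2:Add3,r3:Add2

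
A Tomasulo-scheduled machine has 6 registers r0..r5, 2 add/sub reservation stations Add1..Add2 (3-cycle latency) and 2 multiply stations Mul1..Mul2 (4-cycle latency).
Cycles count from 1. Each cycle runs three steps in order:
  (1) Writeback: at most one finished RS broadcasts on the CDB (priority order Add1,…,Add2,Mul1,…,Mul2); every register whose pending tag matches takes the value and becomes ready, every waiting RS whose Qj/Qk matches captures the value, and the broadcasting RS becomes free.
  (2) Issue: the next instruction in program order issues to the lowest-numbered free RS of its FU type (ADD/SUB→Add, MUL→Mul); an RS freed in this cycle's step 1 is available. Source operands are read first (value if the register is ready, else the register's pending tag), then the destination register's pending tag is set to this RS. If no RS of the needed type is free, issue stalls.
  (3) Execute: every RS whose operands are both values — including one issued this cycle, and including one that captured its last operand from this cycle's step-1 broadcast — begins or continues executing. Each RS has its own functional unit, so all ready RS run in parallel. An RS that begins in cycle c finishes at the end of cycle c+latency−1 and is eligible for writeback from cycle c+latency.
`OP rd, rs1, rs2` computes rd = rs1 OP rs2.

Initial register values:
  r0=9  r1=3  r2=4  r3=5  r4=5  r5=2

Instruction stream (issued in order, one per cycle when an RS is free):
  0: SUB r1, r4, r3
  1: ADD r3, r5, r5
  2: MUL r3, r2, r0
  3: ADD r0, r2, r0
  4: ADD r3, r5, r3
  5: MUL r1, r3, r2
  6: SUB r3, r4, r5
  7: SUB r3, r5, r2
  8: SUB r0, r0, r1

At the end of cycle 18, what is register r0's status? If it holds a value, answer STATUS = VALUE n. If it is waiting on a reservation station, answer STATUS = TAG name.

STATUS = VALUE -139

  c1: issue SUB r1<-Add1  regs: r0:9,r1:Add1,r2:4,r3:5,r4:5,r5:2
  c2: issue ADD r3<-Add2  regs: r0:9,r1:Add1,r2:4,r3:Add2,r4:5,r5:2
  c3: issue MUL r3<-Mul1  regs: r0:9,r1:Add1,r2:4,r3:Mul1,r4:5,r5:2
  c4: CDB Add1=0; issue ADD r0<-Add1  regs: r0:Add1,r1:0,r2:4,r3:Mul1,r4:5,r5:2
  c5: CDB Add2=4; issue ADD r3<-Add2  regs: r0:Add1,r1:0,r2:4,r3:Add2,r4:5,r5:2
  c6: issue MUL r1<-Mul2  regs: r0:Add1,r1:Mul2,r2:4,r3:Add2,r4:5,r5:2
  c7: CDB Add1=13; issue SUB r3<-Add1  regs: r0:13,r1:Mul2,r2:4,r3:Add1,r4:5,r5:2
  c8: CDB Mul1=36; stall  regs: r0:13,r1:Mul2,r2:4,r3:Add1,r4:5,r5:2
  c9: stall  regs: r0:13,r1:Mul2,r2:4,r3:Add1,r4:5,r5:2
  c10: CDB Add1=3; issue SUB r3<-Add1  regs: r0:13,r1:Mul2,r2:4,r3:Add1,r4:5,r5:2
  c11: CDB Add2=38; issue SUB r0<-Add2  regs: r0:Add2,r1:Mul2,r2:4,r3:Add1,r4:5,r5:2
  c12: -  regs: r0:Add2,r1:Mul2,r2:4,r3:Add1,r4:5,r5:2
  c13: CDB Add1=-2  regs: r0:Add2,r1:Mul2,r2:4,r3:-2,r4:5,r5:2
  c14: -  regs: r0:Add2,r1:Mul2,r2:4,r3:-2,r4:5,r5:2
  c15: CDB Mul2=152  regs: r0:Add2,r1:152,r2:4,r3:-2,r4:5,r5:2
  c16: -  regs: r0:Add2,r1:152,r2:4,r3:-2,r4:5,r5:2
  c17: -  regs: r0:Add2,r1:152,r2:4,r3:-2,r4:5,r5:2
  c18: CDB Add2=-139  regs: r0:-139,r1:152,r2:4,r3:-2,r4:5,r5:2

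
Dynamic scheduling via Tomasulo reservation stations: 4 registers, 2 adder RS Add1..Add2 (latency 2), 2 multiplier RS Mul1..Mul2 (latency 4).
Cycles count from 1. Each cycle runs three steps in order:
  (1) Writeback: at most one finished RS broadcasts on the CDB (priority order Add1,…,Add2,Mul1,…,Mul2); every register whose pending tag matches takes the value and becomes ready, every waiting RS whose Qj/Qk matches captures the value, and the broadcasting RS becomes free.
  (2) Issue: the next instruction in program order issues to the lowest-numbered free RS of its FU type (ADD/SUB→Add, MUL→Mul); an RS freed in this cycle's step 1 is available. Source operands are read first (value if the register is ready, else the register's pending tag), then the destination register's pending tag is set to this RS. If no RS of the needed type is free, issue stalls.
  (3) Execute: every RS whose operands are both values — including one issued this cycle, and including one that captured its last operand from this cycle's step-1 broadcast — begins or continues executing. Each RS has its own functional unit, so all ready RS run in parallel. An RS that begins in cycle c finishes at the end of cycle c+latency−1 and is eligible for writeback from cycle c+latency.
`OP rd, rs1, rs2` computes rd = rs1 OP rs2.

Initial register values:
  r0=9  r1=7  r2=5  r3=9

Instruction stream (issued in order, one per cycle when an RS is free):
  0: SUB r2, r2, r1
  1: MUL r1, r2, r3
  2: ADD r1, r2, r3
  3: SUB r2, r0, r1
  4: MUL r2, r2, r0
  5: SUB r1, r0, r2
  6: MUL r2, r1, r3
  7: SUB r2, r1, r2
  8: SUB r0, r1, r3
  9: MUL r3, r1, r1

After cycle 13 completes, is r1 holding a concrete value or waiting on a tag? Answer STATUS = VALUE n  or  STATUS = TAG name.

  c1: issue SUB r2<-Add1  regs: r0:9,r1:7,r2:Add1,r3:9
  c2: issue MUL r1<-Mul1  regs: r0:9,r1:Mul1,r2:Add1,r3:9
  c3: CDB Add1=-2; issue ADD r1<-Add1  regs: r0:9,r1:Add1,r2:-2,r3:9
  c4: issue SUB r2<-Add2  regs: r0:9,r1:Add1,r2:Add2,r3:9
  c5: CDB Add1=7; issue MUL r2<-Mul2  regs: r0:9,r1:7,r2:Mul2,r3:9
  c6: issue SUB r1<-Add1  regs: r0:9,r1:Add1,r2:Mul2,r3:9
  c7: CDB Add2=2; stall  regs: r0:9,r1:Add1,r2:Mul2,r3:9
  c8: CDB Mul1=-18; issue MUL r2<-Mul1  regs: r0:9,r1:Add1,r2:Mul1,r3:9
  c9: issue SUB r2<-Add2  regs: r0:9,r1:Add1,r2:Add2,r3:9
  c10: stall  regs: r0:9,r1:Add1,r2:Add2,r3:9
  c11: CDB Mul2=18; stall  regs: r0:9,r1:Add1,r2:Add2,r3:9
  c12: stall  regs: r0:9,r1:Add1,r2:Add2,r3:9
  c13: CDB Add1=-9; issue SUB r0<-Add1  regs: r0:Add1,r1:-9,r2:Add2,r3:9

STATUS = VALUE -9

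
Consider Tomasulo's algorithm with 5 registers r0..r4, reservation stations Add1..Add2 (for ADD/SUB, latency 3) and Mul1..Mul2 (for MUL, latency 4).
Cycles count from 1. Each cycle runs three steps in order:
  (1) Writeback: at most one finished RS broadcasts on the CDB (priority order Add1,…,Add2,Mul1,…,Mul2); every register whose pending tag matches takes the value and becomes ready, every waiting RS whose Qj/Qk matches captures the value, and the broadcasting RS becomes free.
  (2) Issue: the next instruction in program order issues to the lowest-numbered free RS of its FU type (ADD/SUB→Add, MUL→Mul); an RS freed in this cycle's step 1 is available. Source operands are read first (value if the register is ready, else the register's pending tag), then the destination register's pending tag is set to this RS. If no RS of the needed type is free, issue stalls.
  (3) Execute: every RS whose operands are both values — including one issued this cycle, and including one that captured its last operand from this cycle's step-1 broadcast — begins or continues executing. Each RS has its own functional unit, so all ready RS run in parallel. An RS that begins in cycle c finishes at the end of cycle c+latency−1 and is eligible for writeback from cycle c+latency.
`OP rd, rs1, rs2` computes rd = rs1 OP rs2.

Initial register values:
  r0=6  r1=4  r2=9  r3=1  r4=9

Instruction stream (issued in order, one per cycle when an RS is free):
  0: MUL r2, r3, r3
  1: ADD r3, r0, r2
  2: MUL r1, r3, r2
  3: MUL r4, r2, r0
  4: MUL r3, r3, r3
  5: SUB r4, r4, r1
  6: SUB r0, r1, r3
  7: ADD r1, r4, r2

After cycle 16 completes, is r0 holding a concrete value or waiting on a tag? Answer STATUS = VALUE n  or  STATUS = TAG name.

  c1: issue MUL r2<-Mul1  regs: r0:6,r1:4,r2:Mul1,r3:1,r4:9
  c2: issue ADD r3<-Add1  regs: r0:6,r1:4,r2:Mul1,r3:Add1,r4:9
  c3: issue MUL r1<-Mul2  regs: r0:6,r1:Mul2,r2:Mul1,r3:Add1,r4:9
  c4: stall  regs: r0:6,r1:Mul2,r2:Mul1,r3:Add1,r4:9
  c5: CDB Mul1=1; issue MUL r4<-Mul1  regs: r0:6,r1:Mul2,r2:1,r3:Add1,r4:Mul1
  c6: stall  regs: r0:6,r1:Mul2,r2:1,r3:Add1,r4:Mul1
  c7: stall  regs: r0:6,r1:Mul2,r2:1,r3:Add1,r4:Mul1
  c8: CDB Add1=7; stall  regs: r0:6,r1:Mul2,r2:1,r3:7,r4:Mul1
  c9: CDB Mul1=6; issue MUL r3<-Mul1  regs: r0:6,r1:Mul2,r2:1,r3:Mul1,r4:6
  c10: issue SUB r4<-Add1  regs: r0:6,r1:Mul2,r2:1,r3:Mul1,r4:Add1
  c11: issue SUB r0<-Add2  regs: r0:Add2,r1:Mul2,r2:1,r3:Mul1,r4:Add1
  c12: CDB Mul2=7; stall  regs: r0:Add2,r1:7,r2:1,r3:Mul1,r4:Add1
  c13: CDB Mul1=49; stall  regs: r0:Add2,r1:7,r2:1,r3:49,r4:Add1
  c14: stall  regs: r0:Add2,r1:7,r2:1,r3:49,r4:Add1
  c15: CDB Add1=-1; issue ADD r1<-Add1  regs: r0:Add2,r1:Add1,r2:1,r3:49,r4:-1
  c16: CDB Add2=-42  regs: r0:-42,r1:Add1,r2:1,r3:49,r4:-1

STATUS = VALUE -42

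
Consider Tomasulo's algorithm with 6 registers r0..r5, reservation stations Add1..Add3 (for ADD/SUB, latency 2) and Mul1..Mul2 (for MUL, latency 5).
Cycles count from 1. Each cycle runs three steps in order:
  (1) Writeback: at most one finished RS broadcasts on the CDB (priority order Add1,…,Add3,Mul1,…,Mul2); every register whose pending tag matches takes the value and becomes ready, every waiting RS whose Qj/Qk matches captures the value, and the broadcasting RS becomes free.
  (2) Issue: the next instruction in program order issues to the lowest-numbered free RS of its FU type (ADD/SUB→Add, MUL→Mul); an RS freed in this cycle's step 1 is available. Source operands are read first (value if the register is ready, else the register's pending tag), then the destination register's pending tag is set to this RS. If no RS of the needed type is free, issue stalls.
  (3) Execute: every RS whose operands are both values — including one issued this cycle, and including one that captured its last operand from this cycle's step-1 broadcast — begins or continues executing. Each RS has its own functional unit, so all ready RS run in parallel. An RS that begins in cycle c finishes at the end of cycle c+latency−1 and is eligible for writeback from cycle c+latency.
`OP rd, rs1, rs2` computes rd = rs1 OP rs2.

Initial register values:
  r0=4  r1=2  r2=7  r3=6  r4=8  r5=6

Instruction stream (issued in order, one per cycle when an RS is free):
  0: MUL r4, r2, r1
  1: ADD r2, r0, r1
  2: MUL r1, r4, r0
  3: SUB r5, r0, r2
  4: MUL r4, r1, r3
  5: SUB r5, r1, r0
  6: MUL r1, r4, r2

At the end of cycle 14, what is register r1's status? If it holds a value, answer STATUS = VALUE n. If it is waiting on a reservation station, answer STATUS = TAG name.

STATUS = TAG Mul2

c1: issue MUL r4<-Mul1 | r0:4,r1:2,r2:7,r3:6,r4:Mul1,r5:6
c2: issue ADD r2<-Add1 | r0:4,r1:2,r2:Add1,r3:6,r4:Mul1,r5:6
c3: issue MUL r1<-Mul2 | r0:4,r1:Mul2,r2:Add1,r3:6,r4:Mul1,r5:6
c4: CDB Add1=6; issue SUB r5<-Add1 | r0:4,r1:Mul2,r2:6,r3:6,r4:Mul1,r5:Add1
c5: stall | r0:4,r1:Mul2,r2:6,r3:6,r4:Mul1,r5:Add1
c6: CDB Add1=-2; stall | r0:4,r1:Mul2,r2:6,r3:6,r4:Mul1,r5:-2
c7: CDB Mul1=14; issue MUL r4<-Mul1 | r0:4,r1:Mul2,r2:6,r3:6,r4:Mul1,r5:-2
c8: issue SUB r5<-Add1 | r0:4,r1:Mul2,r2:6,r3:6,r4:Mul1,r5:Add1
c9: stall | r0:4,r1:Mul2,r2:6,r3:6,r4:Mul1,r5:Add1
c10: stall | r0:4,r1:Mul2,r2:6,r3:6,r4:Mul1,r5:Add1
c11: stall | r0:4,r1:Mul2,r2:6,r3:6,r4:Mul1,r5:Add1
c12: CDB Mul2=56; issue MUL r1<-Mul2 | r0:4,r1:Mul2,r2:6,r3:6,r4:Mul1,r5:Add1
c13: - | r0:4,r1:Mul2,r2:6,r3:6,r4:Mul1,r5:Add1
c14: CDB Add1=52 | r0:4,r1:Mul2,r2:6,r3:6,r4:Mul1,r5:52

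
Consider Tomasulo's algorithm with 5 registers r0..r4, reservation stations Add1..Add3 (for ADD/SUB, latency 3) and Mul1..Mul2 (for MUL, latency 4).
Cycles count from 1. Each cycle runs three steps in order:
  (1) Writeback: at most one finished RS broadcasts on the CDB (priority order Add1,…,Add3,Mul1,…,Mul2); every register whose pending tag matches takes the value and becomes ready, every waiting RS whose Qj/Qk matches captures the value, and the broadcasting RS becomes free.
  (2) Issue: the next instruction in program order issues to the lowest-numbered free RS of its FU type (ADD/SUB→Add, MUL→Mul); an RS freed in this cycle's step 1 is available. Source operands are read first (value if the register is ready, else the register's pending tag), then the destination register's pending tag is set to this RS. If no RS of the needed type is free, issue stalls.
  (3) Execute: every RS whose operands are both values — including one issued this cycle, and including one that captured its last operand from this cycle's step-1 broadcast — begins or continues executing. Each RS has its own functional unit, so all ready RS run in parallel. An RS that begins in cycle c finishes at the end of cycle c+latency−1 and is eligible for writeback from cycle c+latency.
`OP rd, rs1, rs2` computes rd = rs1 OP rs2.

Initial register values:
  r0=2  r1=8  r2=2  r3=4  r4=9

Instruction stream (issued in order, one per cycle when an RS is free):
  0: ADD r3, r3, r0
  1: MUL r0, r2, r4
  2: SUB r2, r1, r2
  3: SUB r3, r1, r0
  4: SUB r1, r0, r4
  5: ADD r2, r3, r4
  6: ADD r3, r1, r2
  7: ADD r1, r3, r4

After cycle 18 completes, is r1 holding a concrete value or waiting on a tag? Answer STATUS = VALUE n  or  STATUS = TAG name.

STATUS = TAG Add3

c1: issue ADD r3<-Add1 | r0:2,r1:8,r2:2,r3:Add1,r4:9
c2: issue MUL r0<-Mul1 | r0:Mul1,r1:8,r2:2,r3:Add1,r4:9
c3: issue SUB r2<-Add2 | r0:Mul1,r1:8,r2:Add2,r3:Add1,r4:9
c4: CDB Add1=6; issue SUB r3<-Add1 | r0:Mul1,r1:8,r2:Add2,r3:Add1,r4:9
c5: issue SUB r1<-Add3 | r0:Mul1,r1:Add3,r2:Add2,r3:Add1,r4:9
c6: CDB Add2=6; issue ADD r2<-Add2 | r0:Mul1,r1:Add3,r2:Add2,r3:Add1,r4:9
c7: CDB Mul1=18; stall | r0:18,r1:Add3,r2:Add2,r3:Add1,r4:9
c8: stall | r0:18,r1:Add3,r2:Add2,r3:Add1,r4:9
c9: stall | r0:18,r1:Add3,r2:Add2,r3:Add1,r4:9
c10: CDB Add1=-10; issue ADD r3<-Add1 | r0:18,r1:Add3,r2:Add2,r3:Add1,r4:9
c11: CDB Add3=9; issue ADD r1<-Add3 | r0:18,r1:Add3,r2:Add2,r3:Add1,r4:9
c12: - | r0:18,r1:Add3,r2:Add2,r3:Add1,r4:9
c13: CDB Add2=-1 | r0:18,r1:Add3,r2:-1,r3:Add1,r4:9
c14: - | r0:18,r1:Add3,r2:-1,r3:Add1,r4:9
c15: - | r0:18,r1:Add3,r2:-1,r3:Add1,r4:9
c16: CDB Add1=8 | r0:18,r1:Add3,r2:-1,r3:8,r4:9
c17: - | r0:18,r1:Add3,r2:-1,r3:8,r4:9
c18: - | r0:18,r1:Add3,r2:-1,r3:8,r4:9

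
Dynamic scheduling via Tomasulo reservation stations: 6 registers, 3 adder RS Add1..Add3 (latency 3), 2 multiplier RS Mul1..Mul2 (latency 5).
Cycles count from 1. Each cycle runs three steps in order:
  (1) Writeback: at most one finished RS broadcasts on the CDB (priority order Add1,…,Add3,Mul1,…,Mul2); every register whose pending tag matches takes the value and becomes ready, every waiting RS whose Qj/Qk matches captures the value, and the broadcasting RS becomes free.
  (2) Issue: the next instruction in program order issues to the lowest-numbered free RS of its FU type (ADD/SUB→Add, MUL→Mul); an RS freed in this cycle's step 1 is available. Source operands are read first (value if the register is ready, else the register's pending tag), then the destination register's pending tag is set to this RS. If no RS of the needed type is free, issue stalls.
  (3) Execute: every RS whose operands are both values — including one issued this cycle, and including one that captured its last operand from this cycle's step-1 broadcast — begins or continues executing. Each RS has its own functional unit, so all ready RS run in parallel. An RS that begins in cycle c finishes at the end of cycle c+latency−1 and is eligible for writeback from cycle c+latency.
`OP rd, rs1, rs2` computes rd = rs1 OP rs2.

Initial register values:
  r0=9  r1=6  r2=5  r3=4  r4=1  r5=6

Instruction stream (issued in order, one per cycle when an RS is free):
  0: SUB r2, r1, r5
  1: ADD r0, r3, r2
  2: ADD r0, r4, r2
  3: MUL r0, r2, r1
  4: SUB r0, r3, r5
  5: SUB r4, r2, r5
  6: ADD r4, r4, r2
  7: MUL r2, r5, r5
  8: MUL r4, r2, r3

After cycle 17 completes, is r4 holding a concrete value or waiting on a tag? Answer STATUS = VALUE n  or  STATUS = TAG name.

cycle 1: issue SUB r2<-Add1 // r0:9,r1:6,r2:Add1,r3:4,r4:1,r5:6
cycle 2: issue ADD r0<-Add2 // r0:Add2,r1:6,r2:Add1,r3:4,r4:1,r5:6
cycle 3: issue ADD r0<-Add3 // r0:Add3,r1:6,r2:Add1,r3:4,r4:1,r5:6
cycle 4: CDB Add1=0; issue MUL r0<-Mul1 // r0:Mul1,r1:6,r2:0,r3:4,r4:1,r5:6
cycle 5: issue SUB r0<-Add1 // r0:Add1,r1:6,r2:0,r3:4,r4:1,r5:6
cycle 6: stall // r0:Add1,r1:6,r2:0,r3:4,r4:1,r5:6
cycle 7: CDB Add2=4; issue SUB r4<-Add2 // r0:Add1,r1:6,r2:0,r3:4,r4:Add2,r5:6
cycle 8: CDB Add1=-2; issue ADD r4<-Add1 // r0:-2,r1:6,r2:0,r3:4,r4:Add1,r5:6
cycle 9: CDB Add3=1; issue MUL r2<-Mul2 // r0:-2,r1:6,r2:Mul2,r3:4,r4:Add1,r5:6
cycle 10: CDB Add2=-6; stall // r0:-2,r1:6,r2:Mul2,r3:4,r4:Add1,r5:6
cycle 11: CDB Mul1=0; issue MUL r4<-Mul1 // r0:-2,r1:6,r2:Mul2,r3:4,r4:Mul1,r5:6
cycle 12: - // r0:-2,r1:6,r2:Mul2,r3:4,r4:Mul1,r5:6
cycle 13: CDB Add1=-6 // r0:-2,r1:6,r2:Mul2,r3:4,r4:Mul1,r5:6
cycle 14: CDB Mul2=36 // r0:-2,r1:6,r2:36,r3:4,r4:Mul1,r5:6
cycle 15: - // r0:-2,r1:6,r2:36,r3:4,r4:Mul1,r5:6
cycle 16: - // r0:-2,r1:6,r2:36,r3:4,r4:Mul1,r5:6
cycle 17: - // r0:-2,r1:6,r2:36,r3:4,r4:Mul1,r5:6

STATUS = TAG Mul1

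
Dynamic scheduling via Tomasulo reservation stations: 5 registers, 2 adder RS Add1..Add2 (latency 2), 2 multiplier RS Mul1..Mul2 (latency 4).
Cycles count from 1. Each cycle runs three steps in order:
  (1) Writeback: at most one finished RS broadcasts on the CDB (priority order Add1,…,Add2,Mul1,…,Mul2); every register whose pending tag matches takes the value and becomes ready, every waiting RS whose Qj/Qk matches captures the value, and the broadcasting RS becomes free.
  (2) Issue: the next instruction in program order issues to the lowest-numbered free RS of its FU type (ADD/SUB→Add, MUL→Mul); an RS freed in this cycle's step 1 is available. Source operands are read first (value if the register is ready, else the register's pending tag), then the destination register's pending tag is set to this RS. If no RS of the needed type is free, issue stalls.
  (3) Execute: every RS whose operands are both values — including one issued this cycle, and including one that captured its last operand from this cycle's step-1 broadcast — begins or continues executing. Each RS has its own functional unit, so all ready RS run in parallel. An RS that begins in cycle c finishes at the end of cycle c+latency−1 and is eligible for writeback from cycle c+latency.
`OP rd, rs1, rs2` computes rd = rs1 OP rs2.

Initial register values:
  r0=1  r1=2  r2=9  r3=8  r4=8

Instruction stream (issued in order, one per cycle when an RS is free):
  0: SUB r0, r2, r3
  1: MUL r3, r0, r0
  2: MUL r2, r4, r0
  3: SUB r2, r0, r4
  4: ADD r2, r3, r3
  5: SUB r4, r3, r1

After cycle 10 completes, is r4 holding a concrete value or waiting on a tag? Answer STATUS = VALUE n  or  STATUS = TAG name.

STATUS = VALUE -1

cycle 1: issue SUB r0<-Add1 // r0:Add1,r1:2,r2:9,r3:8,r4:8
cycle 2: issue MUL r3<-Mul1 // r0:Add1,r1:2,r2:9,r3:Mul1,r4:8
cycle 3: CDB Add1=1; issue MUL r2<-Mul2 // r0:1,r1:2,r2:Mul2,r3:Mul1,r4:8
cycle 4: issue SUB r2<-Add1 // r0:1,r1:2,r2:Add1,r3:Mul1,r4:8
cycle 5: issue ADD r2<-Add2 // r0:1,r1:2,r2:Add2,r3:Mul1,r4:8
cycle 6: CDB Add1=-7; issue SUB r4<-Add1 // r0:1,r1:2,r2:Add2,r3:Mul1,r4:Add1
cycle 7: CDB Mul1=1 // r0:1,r1:2,r2:Add2,r3:1,r4:Add1
cycle 8: CDB Mul2=8 // r0:1,r1:2,r2:Add2,r3:1,r4:Add1
cycle 9: CDB Add1=-1 // r0:1,r1:2,r2:Add2,r3:1,r4:-1
cycle 10: CDB Add2=2 // r0:1,r1:2,r2:2,r3:1,r4:-1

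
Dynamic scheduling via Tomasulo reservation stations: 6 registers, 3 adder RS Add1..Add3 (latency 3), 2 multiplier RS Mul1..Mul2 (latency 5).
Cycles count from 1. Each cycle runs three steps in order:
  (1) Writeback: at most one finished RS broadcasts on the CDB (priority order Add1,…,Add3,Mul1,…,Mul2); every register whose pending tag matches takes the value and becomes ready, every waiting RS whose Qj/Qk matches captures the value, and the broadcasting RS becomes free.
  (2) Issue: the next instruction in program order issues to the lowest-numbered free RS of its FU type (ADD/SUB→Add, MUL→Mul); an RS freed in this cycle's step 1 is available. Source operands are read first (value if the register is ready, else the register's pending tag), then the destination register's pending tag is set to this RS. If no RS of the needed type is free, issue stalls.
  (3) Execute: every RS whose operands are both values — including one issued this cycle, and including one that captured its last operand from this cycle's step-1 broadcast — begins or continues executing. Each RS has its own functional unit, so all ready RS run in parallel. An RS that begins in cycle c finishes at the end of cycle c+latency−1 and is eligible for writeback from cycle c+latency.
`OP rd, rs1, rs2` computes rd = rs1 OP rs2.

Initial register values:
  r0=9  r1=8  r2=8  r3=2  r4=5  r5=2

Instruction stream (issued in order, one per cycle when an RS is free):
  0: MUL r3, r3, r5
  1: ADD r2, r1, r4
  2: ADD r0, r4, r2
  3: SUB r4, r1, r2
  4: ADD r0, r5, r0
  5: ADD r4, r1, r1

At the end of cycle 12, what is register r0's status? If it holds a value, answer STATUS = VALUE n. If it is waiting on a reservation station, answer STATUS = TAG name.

STATUS = VALUE 20

  c1: issue MUL r3<-Mul1  regs: r0:9,r1:8,r2:8,r3:Mul1,r4:5,r5:2
  c2: issue ADD r2<-Add1  regs: r0:9,r1:8,r2:Add1,r3:Mul1,r4:5,r5:2
  c3: issue ADD r0<-Add2  regs: r0:Add2,r1:8,r2:Add1,r3:Mul1,r4:5,r5:2
  c4: issue SUB r4<-Add3  regs: r0:Add2,r1:8,r2:Add1,r3:Mul1,r4:Add3,r5:2
  c5: CDB Add1=13; issue ADD r0<-Add1  regs: r0:Add1,r1:8,r2:13,r3:Mul1,r4:Add3,r5:2
  c6: CDB Mul1=4; stall  regs: r0:Add1,r1:8,r2:13,r3:4,r4:Add3,r5:2
  c7: stall  regs: r0:Add1,r1:8,r2:13,r3:4,r4:Add3,r5:2
  c8: CDB Add2=18; issue ADD r4<-Add2  regs: r0:Add1,r1:8,r2:13,r3:4,r4:Add2,r5:2
  c9: CDB Add3=-5  regs: r0:Add1,r1:8,r2:13,r3:4,r4:Add2,r5:2
  c10: -  regs: r0:Add1,r1:8,r2:13,r3:4,r4:Add2,r5:2
  c11: CDB Add1=20  regs: r0:20,r1:8,r2:13,r3:4,r4:Add2,r5:2
  c12: CDB Add2=16  regs: r0:20,r1:8,r2:13,r3:4,r4:16,r5:2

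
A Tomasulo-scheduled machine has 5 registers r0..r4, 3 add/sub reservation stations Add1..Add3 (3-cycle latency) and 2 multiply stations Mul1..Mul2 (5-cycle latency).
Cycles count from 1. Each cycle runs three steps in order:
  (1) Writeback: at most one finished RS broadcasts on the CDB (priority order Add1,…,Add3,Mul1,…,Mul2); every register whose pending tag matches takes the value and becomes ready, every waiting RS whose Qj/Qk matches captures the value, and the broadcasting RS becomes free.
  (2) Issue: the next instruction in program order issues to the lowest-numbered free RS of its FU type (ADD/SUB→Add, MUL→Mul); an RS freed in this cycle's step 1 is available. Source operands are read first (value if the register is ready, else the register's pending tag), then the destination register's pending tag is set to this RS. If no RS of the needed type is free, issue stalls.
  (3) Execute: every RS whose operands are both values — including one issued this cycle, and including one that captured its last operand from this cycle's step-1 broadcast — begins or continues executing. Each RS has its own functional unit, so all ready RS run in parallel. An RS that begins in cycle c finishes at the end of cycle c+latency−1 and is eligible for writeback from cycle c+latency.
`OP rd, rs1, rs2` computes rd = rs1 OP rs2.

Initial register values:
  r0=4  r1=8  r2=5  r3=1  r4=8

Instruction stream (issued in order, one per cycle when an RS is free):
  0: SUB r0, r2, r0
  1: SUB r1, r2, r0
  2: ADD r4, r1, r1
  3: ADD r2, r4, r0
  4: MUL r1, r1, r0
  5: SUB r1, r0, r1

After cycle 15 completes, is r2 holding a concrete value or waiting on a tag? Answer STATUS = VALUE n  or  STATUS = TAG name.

STATUS = VALUE 9

cycle 1: issue SUB r0<-Add1 // r0:Add1,r1:8,r2:5,r3:1,r4:8
cycle 2: issue SUB r1<-Add2 // r0:Add1,r1:Add2,r2:5,r3:1,r4:8
cycle 3: issue ADD r4<-Add3 // r0:Add1,r1:Add2,r2:5,r3:1,r4:Add3
cycle 4: CDB Add1=1; issue ADD r2<-Add1 // r0:1,r1:Add2,r2:Add1,r3:1,r4:Add3
cycle 5: issue MUL r1<-Mul1 // r0:1,r1:Mul1,r2:Add1,r3:1,r4:Add3
cycle 6: stall // r0:1,r1:Mul1,r2:Add1,r3:1,r4:Add3
cycle 7: CDB Add2=4; issue SUB r1<-Add2 // r0:1,r1:Add2,r2:Add1,r3:1,r4:Add3
cycle 8: - // r0:1,r1:Add2,r2:Add1,r3:1,r4:Add3
cycle 9: - // r0:1,r1:Add2,r2:Add1,r3:1,r4:Add3
cycle 10: CDB Add3=8 // r0:1,r1:Add2,r2:Add1,r3:1,r4:8
cycle 11: - // r0:1,r1:Add2,r2:Add1,r3:1,r4:8
cycle 12: CDB Mul1=4 // r0:1,r1:Add2,r2:Add1,r3:1,r4:8
cycle 13: CDB Add1=9 // r0:1,r1:Add2,r2:9,r3:1,r4:8
cycle 14: - // r0:1,r1:Add2,r2:9,r3:1,r4:8
cycle 15: CDB Add2=-3 // r0:1,r1:-3,r2:9,r3:1,r4:8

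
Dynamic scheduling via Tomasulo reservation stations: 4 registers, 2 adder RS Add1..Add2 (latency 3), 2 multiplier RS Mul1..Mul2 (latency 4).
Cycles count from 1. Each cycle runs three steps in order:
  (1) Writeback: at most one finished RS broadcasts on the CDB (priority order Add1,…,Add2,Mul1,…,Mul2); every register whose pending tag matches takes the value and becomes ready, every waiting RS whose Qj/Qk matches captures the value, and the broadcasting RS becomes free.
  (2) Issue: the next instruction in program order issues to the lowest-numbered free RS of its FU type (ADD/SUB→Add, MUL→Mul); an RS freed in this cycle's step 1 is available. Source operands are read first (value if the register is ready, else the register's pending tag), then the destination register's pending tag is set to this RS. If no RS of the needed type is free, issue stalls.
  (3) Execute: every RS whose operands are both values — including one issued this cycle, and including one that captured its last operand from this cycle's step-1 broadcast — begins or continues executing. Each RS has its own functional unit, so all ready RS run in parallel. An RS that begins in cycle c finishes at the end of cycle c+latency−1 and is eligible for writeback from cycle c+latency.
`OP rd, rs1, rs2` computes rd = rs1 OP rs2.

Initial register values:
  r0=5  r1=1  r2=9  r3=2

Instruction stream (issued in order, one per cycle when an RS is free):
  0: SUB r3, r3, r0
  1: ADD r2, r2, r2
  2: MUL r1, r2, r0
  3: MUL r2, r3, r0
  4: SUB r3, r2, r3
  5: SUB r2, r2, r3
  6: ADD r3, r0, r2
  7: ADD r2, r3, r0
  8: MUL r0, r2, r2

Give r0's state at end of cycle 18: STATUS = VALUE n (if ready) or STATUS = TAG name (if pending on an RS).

  c1: issue SUB r3<-Add1  regs: r0:5,r1:1,r2:9,r3:Add1
  c2: issue ADD r2<-Add2  regs: r0:5,r1:1,r2:Add2,r3:Add1
  c3: issue MUL r1<-Mul1  regs: r0:5,r1:Mul1,r2:Add2,r3:Add1
  c4: CDB Add1=-3; issue MUL r2<-Mul2  regs: r0:5,r1:Mul1,r2:Mul2,r3:-3
  c5: CDB Add2=18; issue SUB r3<-Add1  regs: r0:5,r1:Mul1,r2:Mul2,r3:Add1
  c6: issue SUB r2<-Add2  regs: r0:5,r1:Mul1,r2:Add2,r3:Add1
  c7: stall  regs: r0:5,r1:Mul1,r2:Add2,r3:Add1
  c8: CDB Mul2=-15; stall  regs: r0:5,r1:Mul1,r2:Add2,r3:Add1
  c9: CDB Mul1=90; stall  regs: r0:5,r1:90,r2:Add2,r3:Add1
  c10: stall  regs: r0:5,r1:90,r2:Add2,r3:Add1
  c11: CDB Add1=-12; issue ADD r3<-Add1  regs: r0:5,r1:90,r2:Add2,r3:Add1
  c12: stall  regs: r0:5,r1:90,r2:Add2,r3:Add1
  c13: stall  regs: r0:5,r1:90,r2:Add2,r3:Add1
  c14: CDB Add2=-3; issue ADD r2<-Add2  regs: r0:5,r1:90,r2:Add2,r3:Add1
  c15: issue MUL r0<-Mul1  regs: r0:Mul1,r1:90,r2:Add2,r3:Add1
  c16: -  regs: r0:Mul1,r1:90,r2:Add2,r3:Add1
  c17: CDB Add1=2  regs: r0:Mul1,r1:90,r2:Add2,r3:2
  c18: -  regs: r0:Mul1,r1:90,r2:Add2,r3:2

STATUS = TAG Mul1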